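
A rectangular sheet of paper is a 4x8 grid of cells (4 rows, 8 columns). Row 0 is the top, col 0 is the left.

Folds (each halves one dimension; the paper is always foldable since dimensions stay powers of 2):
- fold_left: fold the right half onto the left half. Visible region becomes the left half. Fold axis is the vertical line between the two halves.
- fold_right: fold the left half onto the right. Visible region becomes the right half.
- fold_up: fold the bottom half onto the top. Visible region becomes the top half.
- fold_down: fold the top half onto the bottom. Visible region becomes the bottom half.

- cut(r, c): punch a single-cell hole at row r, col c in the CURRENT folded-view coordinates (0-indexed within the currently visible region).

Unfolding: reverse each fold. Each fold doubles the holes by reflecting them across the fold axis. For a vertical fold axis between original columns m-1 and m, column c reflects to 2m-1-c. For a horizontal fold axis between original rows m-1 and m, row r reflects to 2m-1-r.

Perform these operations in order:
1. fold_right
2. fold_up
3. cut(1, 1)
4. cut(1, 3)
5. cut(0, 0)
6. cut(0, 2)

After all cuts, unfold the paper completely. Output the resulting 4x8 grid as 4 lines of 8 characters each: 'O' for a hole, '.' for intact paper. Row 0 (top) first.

Answer: .O.OO.O.
O.O..O.O
O.O..O.O
.O.OO.O.

Derivation:
Op 1 fold_right: fold axis v@4; visible region now rows[0,4) x cols[4,8) = 4x4
Op 2 fold_up: fold axis h@2; visible region now rows[0,2) x cols[4,8) = 2x4
Op 3 cut(1, 1): punch at orig (1,5); cuts so far [(1, 5)]; region rows[0,2) x cols[4,8) = 2x4
Op 4 cut(1, 3): punch at orig (1,7); cuts so far [(1, 5), (1, 7)]; region rows[0,2) x cols[4,8) = 2x4
Op 5 cut(0, 0): punch at orig (0,4); cuts so far [(0, 4), (1, 5), (1, 7)]; region rows[0,2) x cols[4,8) = 2x4
Op 6 cut(0, 2): punch at orig (0,6); cuts so far [(0, 4), (0, 6), (1, 5), (1, 7)]; region rows[0,2) x cols[4,8) = 2x4
Unfold 1 (reflect across h@2): 8 holes -> [(0, 4), (0, 6), (1, 5), (1, 7), (2, 5), (2, 7), (3, 4), (3, 6)]
Unfold 2 (reflect across v@4): 16 holes -> [(0, 1), (0, 3), (0, 4), (0, 6), (1, 0), (1, 2), (1, 5), (1, 7), (2, 0), (2, 2), (2, 5), (2, 7), (3, 1), (3, 3), (3, 4), (3, 6)]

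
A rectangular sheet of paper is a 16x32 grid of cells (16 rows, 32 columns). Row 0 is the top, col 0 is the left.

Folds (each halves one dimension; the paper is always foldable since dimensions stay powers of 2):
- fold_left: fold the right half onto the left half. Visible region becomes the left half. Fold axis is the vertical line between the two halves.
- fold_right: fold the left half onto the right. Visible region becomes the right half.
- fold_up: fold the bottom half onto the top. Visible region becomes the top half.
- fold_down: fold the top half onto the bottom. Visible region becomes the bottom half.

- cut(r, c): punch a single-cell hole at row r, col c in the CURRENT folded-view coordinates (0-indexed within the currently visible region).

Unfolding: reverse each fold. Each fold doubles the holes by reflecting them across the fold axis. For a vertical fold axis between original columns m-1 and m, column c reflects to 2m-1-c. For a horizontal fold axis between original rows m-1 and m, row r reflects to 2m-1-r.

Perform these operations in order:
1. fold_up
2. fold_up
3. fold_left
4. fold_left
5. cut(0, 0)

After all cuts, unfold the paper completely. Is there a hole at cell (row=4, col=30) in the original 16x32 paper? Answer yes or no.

Op 1 fold_up: fold axis h@8; visible region now rows[0,8) x cols[0,32) = 8x32
Op 2 fold_up: fold axis h@4; visible region now rows[0,4) x cols[0,32) = 4x32
Op 3 fold_left: fold axis v@16; visible region now rows[0,4) x cols[0,16) = 4x16
Op 4 fold_left: fold axis v@8; visible region now rows[0,4) x cols[0,8) = 4x8
Op 5 cut(0, 0): punch at orig (0,0); cuts so far [(0, 0)]; region rows[0,4) x cols[0,8) = 4x8
Unfold 1 (reflect across v@8): 2 holes -> [(0, 0), (0, 15)]
Unfold 2 (reflect across v@16): 4 holes -> [(0, 0), (0, 15), (0, 16), (0, 31)]
Unfold 3 (reflect across h@4): 8 holes -> [(0, 0), (0, 15), (0, 16), (0, 31), (7, 0), (7, 15), (7, 16), (7, 31)]
Unfold 4 (reflect across h@8): 16 holes -> [(0, 0), (0, 15), (0, 16), (0, 31), (7, 0), (7, 15), (7, 16), (7, 31), (8, 0), (8, 15), (8, 16), (8, 31), (15, 0), (15, 15), (15, 16), (15, 31)]
Holes: [(0, 0), (0, 15), (0, 16), (0, 31), (7, 0), (7, 15), (7, 16), (7, 31), (8, 0), (8, 15), (8, 16), (8, 31), (15, 0), (15, 15), (15, 16), (15, 31)]

Answer: no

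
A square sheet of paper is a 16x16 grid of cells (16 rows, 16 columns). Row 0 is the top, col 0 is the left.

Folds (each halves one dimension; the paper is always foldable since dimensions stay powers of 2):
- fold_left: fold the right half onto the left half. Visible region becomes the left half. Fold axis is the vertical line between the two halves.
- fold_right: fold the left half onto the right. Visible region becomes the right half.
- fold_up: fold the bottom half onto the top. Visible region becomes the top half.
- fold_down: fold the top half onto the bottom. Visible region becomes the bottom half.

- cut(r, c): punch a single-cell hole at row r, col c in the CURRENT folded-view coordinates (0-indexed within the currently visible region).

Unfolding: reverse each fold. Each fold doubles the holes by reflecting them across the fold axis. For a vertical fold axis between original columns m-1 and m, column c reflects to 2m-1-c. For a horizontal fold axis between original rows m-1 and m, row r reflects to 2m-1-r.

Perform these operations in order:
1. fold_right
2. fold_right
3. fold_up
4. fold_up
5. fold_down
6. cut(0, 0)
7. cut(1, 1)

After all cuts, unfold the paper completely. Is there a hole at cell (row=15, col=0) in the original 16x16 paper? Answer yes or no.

Answer: no

Derivation:
Op 1 fold_right: fold axis v@8; visible region now rows[0,16) x cols[8,16) = 16x8
Op 2 fold_right: fold axis v@12; visible region now rows[0,16) x cols[12,16) = 16x4
Op 3 fold_up: fold axis h@8; visible region now rows[0,8) x cols[12,16) = 8x4
Op 4 fold_up: fold axis h@4; visible region now rows[0,4) x cols[12,16) = 4x4
Op 5 fold_down: fold axis h@2; visible region now rows[2,4) x cols[12,16) = 2x4
Op 6 cut(0, 0): punch at orig (2,12); cuts so far [(2, 12)]; region rows[2,4) x cols[12,16) = 2x4
Op 7 cut(1, 1): punch at orig (3,13); cuts so far [(2, 12), (3, 13)]; region rows[2,4) x cols[12,16) = 2x4
Unfold 1 (reflect across h@2): 4 holes -> [(0, 13), (1, 12), (2, 12), (3, 13)]
Unfold 2 (reflect across h@4): 8 holes -> [(0, 13), (1, 12), (2, 12), (3, 13), (4, 13), (5, 12), (6, 12), (7, 13)]
Unfold 3 (reflect across h@8): 16 holes -> [(0, 13), (1, 12), (2, 12), (3, 13), (4, 13), (5, 12), (6, 12), (7, 13), (8, 13), (9, 12), (10, 12), (11, 13), (12, 13), (13, 12), (14, 12), (15, 13)]
Unfold 4 (reflect across v@12): 32 holes -> [(0, 10), (0, 13), (1, 11), (1, 12), (2, 11), (2, 12), (3, 10), (3, 13), (4, 10), (4, 13), (5, 11), (5, 12), (6, 11), (6, 12), (7, 10), (7, 13), (8, 10), (8, 13), (9, 11), (9, 12), (10, 11), (10, 12), (11, 10), (11, 13), (12, 10), (12, 13), (13, 11), (13, 12), (14, 11), (14, 12), (15, 10), (15, 13)]
Unfold 5 (reflect across v@8): 64 holes -> [(0, 2), (0, 5), (0, 10), (0, 13), (1, 3), (1, 4), (1, 11), (1, 12), (2, 3), (2, 4), (2, 11), (2, 12), (3, 2), (3, 5), (3, 10), (3, 13), (4, 2), (4, 5), (4, 10), (4, 13), (5, 3), (5, 4), (5, 11), (5, 12), (6, 3), (6, 4), (6, 11), (6, 12), (7, 2), (7, 5), (7, 10), (7, 13), (8, 2), (8, 5), (8, 10), (8, 13), (9, 3), (9, 4), (9, 11), (9, 12), (10, 3), (10, 4), (10, 11), (10, 12), (11, 2), (11, 5), (11, 10), (11, 13), (12, 2), (12, 5), (12, 10), (12, 13), (13, 3), (13, 4), (13, 11), (13, 12), (14, 3), (14, 4), (14, 11), (14, 12), (15, 2), (15, 5), (15, 10), (15, 13)]
Holes: [(0, 2), (0, 5), (0, 10), (0, 13), (1, 3), (1, 4), (1, 11), (1, 12), (2, 3), (2, 4), (2, 11), (2, 12), (3, 2), (3, 5), (3, 10), (3, 13), (4, 2), (4, 5), (4, 10), (4, 13), (5, 3), (5, 4), (5, 11), (5, 12), (6, 3), (6, 4), (6, 11), (6, 12), (7, 2), (7, 5), (7, 10), (7, 13), (8, 2), (8, 5), (8, 10), (8, 13), (9, 3), (9, 4), (9, 11), (9, 12), (10, 3), (10, 4), (10, 11), (10, 12), (11, 2), (11, 5), (11, 10), (11, 13), (12, 2), (12, 5), (12, 10), (12, 13), (13, 3), (13, 4), (13, 11), (13, 12), (14, 3), (14, 4), (14, 11), (14, 12), (15, 2), (15, 5), (15, 10), (15, 13)]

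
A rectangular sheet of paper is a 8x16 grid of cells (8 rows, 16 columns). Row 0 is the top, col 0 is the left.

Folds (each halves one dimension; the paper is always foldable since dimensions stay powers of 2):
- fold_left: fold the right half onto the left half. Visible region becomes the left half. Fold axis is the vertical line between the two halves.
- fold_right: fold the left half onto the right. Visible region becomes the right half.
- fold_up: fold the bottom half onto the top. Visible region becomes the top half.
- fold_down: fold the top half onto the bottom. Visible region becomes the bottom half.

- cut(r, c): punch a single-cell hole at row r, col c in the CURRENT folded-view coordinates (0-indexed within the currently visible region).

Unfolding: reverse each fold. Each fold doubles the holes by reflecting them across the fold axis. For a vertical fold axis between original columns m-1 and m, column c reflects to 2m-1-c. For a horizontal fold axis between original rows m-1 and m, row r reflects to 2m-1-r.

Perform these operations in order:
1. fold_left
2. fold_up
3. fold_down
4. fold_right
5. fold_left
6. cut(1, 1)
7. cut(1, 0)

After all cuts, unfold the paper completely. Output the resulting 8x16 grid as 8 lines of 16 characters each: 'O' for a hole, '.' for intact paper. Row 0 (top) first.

Answer: OOOOOOOOOOOOOOOO
................
................
OOOOOOOOOOOOOOOO
OOOOOOOOOOOOOOOO
................
................
OOOOOOOOOOOOOOOO

Derivation:
Op 1 fold_left: fold axis v@8; visible region now rows[0,8) x cols[0,8) = 8x8
Op 2 fold_up: fold axis h@4; visible region now rows[0,4) x cols[0,8) = 4x8
Op 3 fold_down: fold axis h@2; visible region now rows[2,4) x cols[0,8) = 2x8
Op 4 fold_right: fold axis v@4; visible region now rows[2,4) x cols[4,8) = 2x4
Op 5 fold_left: fold axis v@6; visible region now rows[2,4) x cols[4,6) = 2x2
Op 6 cut(1, 1): punch at orig (3,5); cuts so far [(3, 5)]; region rows[2,4) x cols[4,6) = 2x2
Op 7 cut(1, 0): punch at orig (3,4); cuts so far [(3, 4), (3, 5)]; region rows[2,4) x cols[4,6) = 2x2
Unfold 1 (reflect across v@6): 4 holes -> [(3, 4), (3, 5), (3, 6), (3, 7)]
Unfold 2 (reflect across v@4): 8 holes -> [(3, 0), (3, 1), (3, 2), (3, 3), (3, 4), (3, 5), (3, 6), (3, 7)]
Unfold 3 (reflect across h@2): 16 holes -> [(0, 0), (0, 1), (0, 2), (0, 3), (0, 4), (0, 5), (0, 6), (0, 7), (3, 0), (3, 1), (3, 2), (3, 3), (3, 4), (3, 5), (3, 6), (3, 7)]
Unfold 4 (reflect across h@4): 32 holes -> [(0, 0), (0, 1), (0, 2), (0, 3), (0, 4), (0, 5), (0, 6), (0, 7), (3, 0), (3, 1), (3, 2), (3, 3), (3, 4), (3, 5), (3, 6), (3, 7), (4, 0), (4, 1), (4, 2), (4, 3), (4, 4), (4, 5), (4, 6), (4, 7), (7, 0), (7, 1), (7, 2), (7, 3), (7, 4), (7, 5), (7, 6), (7, 7)]
Unfold 5 (reflect across v@8): 64 holes -> [(0, 0), (0, 1), (0, 2), (0, 3), (0, 4), (0, 5), (0, 6), (0, 7), (0, 8), (0, 9), (0, 10), (0, 11), (0, 12), (0, 13), (0, 14), (0, 15), (3, 0), (3, 1), (3, 2), (3, 3), (3, 4), (3, 5), (3, 6), (3, 7), (3, 8), (3, 9), (3, 10), (3, 11), (3, 12), (3, 13), (3, 14), (3, 15), (4, 0), (4, 1), (4, 2), (4, 3), (4, 4), (4, 5), (4, 6), (4, 7), (4, 8), (4, 9), (4, 10), (4, 11), (4, 12), (4, 13), (4, 14), (4, 15), (7, 0), (7, 1), (7, 2), (7, 3), (7, 4), (7, 5), (7, 6), (7, 7), (7, 8), (7, 9), (7, 10), (7, 11), (7, 12), (7, 13), (7, 14), (7, 15)]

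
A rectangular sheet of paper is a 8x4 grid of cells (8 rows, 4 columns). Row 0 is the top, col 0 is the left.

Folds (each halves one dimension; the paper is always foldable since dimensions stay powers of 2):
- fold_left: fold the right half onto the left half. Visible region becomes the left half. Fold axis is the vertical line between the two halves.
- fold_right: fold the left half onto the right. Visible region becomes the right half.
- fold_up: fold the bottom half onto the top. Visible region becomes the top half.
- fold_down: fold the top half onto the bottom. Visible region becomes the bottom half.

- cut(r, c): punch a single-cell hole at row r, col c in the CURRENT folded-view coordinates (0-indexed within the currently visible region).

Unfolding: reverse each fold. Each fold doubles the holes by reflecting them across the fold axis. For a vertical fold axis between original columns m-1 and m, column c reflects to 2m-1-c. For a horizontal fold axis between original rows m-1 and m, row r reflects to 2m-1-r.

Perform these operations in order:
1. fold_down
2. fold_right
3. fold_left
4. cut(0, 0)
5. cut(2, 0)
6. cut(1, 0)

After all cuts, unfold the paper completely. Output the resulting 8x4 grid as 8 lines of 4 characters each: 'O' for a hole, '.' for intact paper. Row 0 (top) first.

Answer: ....
OOOO
OOOO
OOOO
OOOO
OOOO
OOOO
....

Derivation:
Op 1 fold_down: fold axis h@4; visible region now rows[4,8) x cols[0,4) = 4x4
Op 2 fold_right: fold axis v@2; visible region now rows[4,8) x cols[2,4) = 4x2
Op 3 fold_left: fold axis v@3; visible region now rows[4,8) x cols[2,3) = 4x1
Op 4 cut(0, 0): punch at orig (4,2); cuts so far [(4, 2)]; region rows[4,8) x cols[2,3) = 4x1
Op 5 cut(2, 0): punch at orig (6,2); cuts so far [(4, 2), (6, 2)]; region rows[4,8) x cols[2,3) = 4x1
Op 6 cut(1, 0): punch at orig (5,2); cuts so far [(4, 2), (5, 2), (6, 2)]; region rows[4,8) x cols[2,3) = 4x1
Unfold 1 (reflect across v@3): 6 holes -> [(4, 2), (4, 3), (5, 2), (5, 3), (6, 2), (6, 3)]
Unfold 2 (reflect across v@2): 12 holes -> [(4, 0), (4, 1), (4, 2), (4, 3), (5, 0), (5, 1), (5, 2), (5, 3), (6, 0), (6, 1), (6, 2), (6, 3)]
Unfold 3 (reflect across h@4): 24 holes -> [(1, 0), (1, 1), (1, 2), (1, 3), (2, 0), (2, 1), (2, 2), (2, 3), (3, 0), (3, 1), (3, 2), (3, 3), (4, 0), (4, 1), (4, 2), (4, 3), (5, 0), (5, 1), (5, 2), (5, 3), (6, 0), (6, 1), (6, 2), (6, 3)]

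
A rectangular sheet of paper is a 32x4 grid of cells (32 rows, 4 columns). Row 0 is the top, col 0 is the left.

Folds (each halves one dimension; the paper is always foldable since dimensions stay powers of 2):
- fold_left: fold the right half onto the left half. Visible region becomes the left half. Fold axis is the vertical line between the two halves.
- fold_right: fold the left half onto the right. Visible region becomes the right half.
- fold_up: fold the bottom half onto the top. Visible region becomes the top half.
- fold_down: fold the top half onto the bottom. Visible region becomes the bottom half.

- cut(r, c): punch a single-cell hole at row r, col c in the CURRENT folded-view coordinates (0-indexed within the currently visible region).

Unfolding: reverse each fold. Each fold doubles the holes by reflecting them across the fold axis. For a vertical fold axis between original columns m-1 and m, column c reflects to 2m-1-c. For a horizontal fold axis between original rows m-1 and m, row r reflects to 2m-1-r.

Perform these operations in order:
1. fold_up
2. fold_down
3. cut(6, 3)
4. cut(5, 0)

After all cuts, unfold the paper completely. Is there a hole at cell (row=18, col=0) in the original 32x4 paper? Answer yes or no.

Op 1 fold_up: fold axis h@16; visible region now rows[0,16) x cols[0,4) = 16x4
Op 2 fold_down: fold axis h@8; visible region now rows[8,16) x cols[0,4) = 8x4
Op 3 cut(6, 3): punch at orig (14,3); cuts so far [(14, 3)]; region rows[8,16) x cols[0,4) = 8x4
Op 4 cut(5, 0): punch at orig (13,0); cuts so far [(13, 0), (14, 3)]; region rows[8,16) x cols[0,4) = 8x4
Unfold 1 (reflect across h@8): 4 holes -> [(1, 3), (2, 0), (13, 0), (14, 3)]
Unfold 2 (reflect across h@16): 8 holes -> [(1, 3), (2, 0), (13, 0), (14, 3), (17, 3), (18, 0), (29, 0), (30, 3)]
Holes: [(1, 3), (2, 0), (13, 0), (14, 3), (17, 3), (18, 0), (29, 0), (30, 3)]

Answer: yes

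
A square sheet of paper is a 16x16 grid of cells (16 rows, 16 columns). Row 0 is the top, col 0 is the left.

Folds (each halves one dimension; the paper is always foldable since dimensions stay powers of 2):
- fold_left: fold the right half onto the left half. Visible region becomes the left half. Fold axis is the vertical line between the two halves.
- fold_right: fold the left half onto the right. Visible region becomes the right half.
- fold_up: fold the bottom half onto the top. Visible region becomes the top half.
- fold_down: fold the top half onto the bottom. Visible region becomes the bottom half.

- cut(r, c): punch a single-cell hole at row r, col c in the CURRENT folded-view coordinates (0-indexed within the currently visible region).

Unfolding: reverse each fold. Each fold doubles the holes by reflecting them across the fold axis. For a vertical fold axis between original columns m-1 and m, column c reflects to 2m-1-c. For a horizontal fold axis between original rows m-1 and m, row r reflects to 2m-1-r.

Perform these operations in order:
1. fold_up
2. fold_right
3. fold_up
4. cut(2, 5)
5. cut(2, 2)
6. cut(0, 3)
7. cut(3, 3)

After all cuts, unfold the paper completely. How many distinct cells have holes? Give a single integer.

Op 1 fold_up: fold axis h@8; visible region now rows[0,8) x cols[0,16) = 8x16
Op 2 fold_right: fold axis v@8; visible region now rows[0,8) x cols[8,16) = 8x8
Op 3 fold_up: fold axis h@4; visible region now rows[0,4) x cols[8,16) = 4x8
Op 4 cut(2, 5): punch at orig (2,13); cuts so far [(2, 13)]; region rows[0,4) x cols[8,16) = 4x8
Op 5 cut(2, 2): punch at orig (2,10); cuts so far [(2, 10), (2, 13)]; region rows[0,4) x cols[8,16) = 4x8
Op 6 cut(0, 3): punch at orig (0,11); cuts so far [(0, 11), (2, 10), (2, 13)]; region rows[0,4) x cols[8,16) = 4x8
Op 7 cut(3, 3): punch at orig (3,11); cuts so far [(0, 11), (2, 10), (2, 13), (3, 11)]; region rows[0,4) x cols[8,16) = 4x8
Unfold 1 (reflect across h@4): 8 holes -> [(0, 11), (2, 10), (2, 13), (3, 11), (4, 11), (5, 10), (5, 13), (7, 11)]
Unfold 2 (reflect across v@8): 16 holes -> [(0, 4), (0, 11), (2, 2), (2, 5), (2, 10), (2, 13), (3, 4), (3, 11), (4, 4), (4, 11), (5, 2), (5, 5), (5, 10), (5, 13), (7, 4), (7, 11)]
Unfold 3 (reflect across h@8): 32 holes -> [(0, 4), (0, 11), (2, 2), (2, 5), (2, 10), (2, 13), (3, 4), (3, 11), (4, 4), (4, 11), (5, 2), (5, 5), (5, 10), (5, 13), (7, 4), (7, 11), (8, 4), (8, 11), (10, 2), (10, 5), (10, 10), (10, 13), (11, 4), (11, 11), (12, 4), (12, 11), (13, 2), (13, 5), (13, 10), (13, 13), (15, 4), (15, 11)]

Answer: 32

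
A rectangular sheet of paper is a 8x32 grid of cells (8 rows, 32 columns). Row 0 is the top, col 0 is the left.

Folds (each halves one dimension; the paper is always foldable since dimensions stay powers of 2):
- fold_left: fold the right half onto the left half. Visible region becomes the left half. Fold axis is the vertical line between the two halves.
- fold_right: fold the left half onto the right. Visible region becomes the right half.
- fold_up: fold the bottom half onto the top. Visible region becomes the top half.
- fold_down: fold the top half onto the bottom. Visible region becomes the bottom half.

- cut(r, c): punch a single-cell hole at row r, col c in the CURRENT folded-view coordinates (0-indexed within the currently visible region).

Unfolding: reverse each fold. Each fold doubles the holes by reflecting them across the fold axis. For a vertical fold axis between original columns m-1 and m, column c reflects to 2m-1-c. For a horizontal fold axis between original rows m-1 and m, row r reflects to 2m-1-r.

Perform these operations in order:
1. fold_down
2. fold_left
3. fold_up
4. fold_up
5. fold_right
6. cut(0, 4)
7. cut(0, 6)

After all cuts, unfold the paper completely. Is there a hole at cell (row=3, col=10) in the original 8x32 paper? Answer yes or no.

Answer: no

Derivation:
Op 1 fold_down: fold axis h@4; visible region now rows[4,8) x cols[0,32) = 4x32
Op 2 fold_left: fold axis v@16; visible region now rows[4,8) x cols[0,16) = 4x16
Op 3 fold_up: fold axis h@6; visible region now rows[4,6) x cols[0,16) = 2x16
Op 4 fold_up: fold axis h@5; visible region now rows[4,5) x cols[0,16) = 1x16
Op 5 fold_right: fold axis v@8; visible region now rows[4,5) x cols[8,16) = 1x8
Op 6 cut(0, 4): punch at orig (4,12); cuts so far [(4, 12)]; region rows[4,5) x cols[8,16) = 1x8
Op 7 cut(0, 6): punch at orig (4,14); cuts so far [(4, 12), (4, 14)]; region rows[4,5) x cols[8,16) = 1x8
Unfold 1 (reflect across v@8): 4 holes -> [(4, 1), (4, 3), (4, 12), (4, 14)]
Unfold 2 (reflect across h@5): 8 holes -> [(4, 1), (4, 3), (4, 12), (4, 14), (5, 1), (5, 3), (5, 12), (5, 14)]
Unfold 3 (reflect across h@6): 16 holes -> [(4, 1), (4, 3), (4, 12), (4, 14), (5, 1), (5, 3), (5, 12), (5, 14), (6, 1), (6, 3), (6, 12), (6, 14), (7, 1), (7, 3), (7, 12), (7, 14)]
Unfold 4 (reflect across v@16): 32 holes -> [(4, 1), (4, 3), (4, 12), (4, 14), (4, 17), (4, 19), (4, 28), (4, 30), (5, 1), (5, 3), (5, 12), (5, 14), (5, 17), (5, 19), (5, 28), (5, 30), (6, 1), (6, 3), (6, 12), (6, 14), (6, 17), (6, 19), (6, 28), (6, 30), (7, 1), (7, 3), (7, 12), (7, 14), (7, 17), (7, 19), (7, 28), (7, 30)]
Unfold 5 (reflect across h@4): 64 holes -> [(0, 1), (0, 3), (0, 12), (0, 14), (0, 17), (0, 19), (0, 28), (0, 30), (1, 1), (1, 3), (1, 12), (1, 14), (1, 17), (1, 19), (1, 28), (1, 30), (2, 1), (2, 3), (2, 12), (2, 14), (2, 17), (2, 19), (2, 28), (2, 30), (3, 1), (3, 3), (3, 12), (3, 14), (3, 17), (3, 19), (3, 28), (3, 30), (4, 1), (4, 3), (4, 12), (4, 14), (4, 17), (4, 19), (4, 28), (4, 30), (5, 1), (5, 3), (5, 12), (5, 14), (5, 17), (5, 19), (5, 28), (5, 30), (6, 1), (6, 3), (6, 12), (6, 14), (6, 17), (6, 19), (6, 28), (6, 30), (7, 1), (7, 3), (7, 12), (7, 14), (7, 17), (7, 19), (7, 28), (7, 30)]
Holes: [(0, 1), (0, 3), (0, 12), (0, 14), (0, 17), (0, 19), (0, 28), (0, 30), (1, 1), (1, 3), (1, 12), (1, 14), (1, 17), (1, 19), (1, 28), (1, 30), (2, 1), (2, 3), (2, 12), (2, 14), (2, 17), (2, 19), (2, 28), (2, 30), (3, 1), (3, 3), (3, 12), (3, 14), (3, 17), (3, 19), (3, 28), (3, 30), (4, 1), (4, 3), (4, 12), (4, 14), (4, 17), (4, 19), (4, 28), (4, 30), (5, 1), (5, 3), (5, 12), (5, 14), (5, 17), (5, 19), (5, 28), (5, 30), (6, 1), (6, 3), (6, 12), (6, 14), (6, 17), (6, 19), (6, 28), (6, 30), (7, 1), (7, 3), (7, 12), (7, 14), (7, 17), (7, 19), (7, 28), (7, 30)]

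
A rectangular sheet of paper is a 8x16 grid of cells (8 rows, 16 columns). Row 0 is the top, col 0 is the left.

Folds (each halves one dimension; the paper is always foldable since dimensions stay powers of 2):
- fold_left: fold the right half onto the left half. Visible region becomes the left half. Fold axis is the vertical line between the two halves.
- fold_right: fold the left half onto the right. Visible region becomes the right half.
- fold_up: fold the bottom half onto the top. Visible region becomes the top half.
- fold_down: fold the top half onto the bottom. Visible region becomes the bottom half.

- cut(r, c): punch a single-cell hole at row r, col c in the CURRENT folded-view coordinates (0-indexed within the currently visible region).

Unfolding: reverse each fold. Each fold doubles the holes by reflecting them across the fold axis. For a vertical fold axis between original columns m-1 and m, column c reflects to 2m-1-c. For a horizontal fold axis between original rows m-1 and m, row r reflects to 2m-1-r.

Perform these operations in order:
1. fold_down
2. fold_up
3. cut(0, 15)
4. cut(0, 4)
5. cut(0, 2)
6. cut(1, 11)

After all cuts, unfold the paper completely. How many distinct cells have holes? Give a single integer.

Op 1 fold_down: fold axis h@4; visible region now rows[4,8) x cols[0,16) = 4x16
Op 2 fold_up: fold axis h@6; visible region now rows[4,6) x cols[0,16) = 2x16
Op 3 cut(0, 15): punch at orig (4,15); cuts so far [(4, 15)]; region rows[4,6) x cols[0,16) = 2x16
Op 4 cut(0, 4): punch at orig (4,4); cuts so far [(4, 4), (4, 15)]; region rows[4,6) x cols[0,16) = 2x16
Op 5 cut(0, 2): punch at orig (4,2); cuts so far [(4, 2), (4, 4), (4, 15)]; region rows[4,6) x cols[0,16) = 2x16
Op 6 cut(1, 11): punch at orig (5,11); cuts so far [(4, 2), (4, 4), (4, 15), (5, 11)]; region rows[4,6) x cols[0,16) = 2x16
Unfold 1 (reflect across h@6): 8 holes -> [(4, 2), (4, 4), (4, 15), (5, 11), (6, 11), (7, 2), (7, 4), (7, 15)]
Unfold 2 (reflect across h@4): 16 holes -> [(0, 2), (0, 4), (0, 15), (1, 11), (2, 11), (3, 2), (3, 4), (3, 15), (4, 2), (4, 4), (4, 15), (5, 11), (6, 11), (7, 2), (7, 4), (7, 15)]

Answer: 16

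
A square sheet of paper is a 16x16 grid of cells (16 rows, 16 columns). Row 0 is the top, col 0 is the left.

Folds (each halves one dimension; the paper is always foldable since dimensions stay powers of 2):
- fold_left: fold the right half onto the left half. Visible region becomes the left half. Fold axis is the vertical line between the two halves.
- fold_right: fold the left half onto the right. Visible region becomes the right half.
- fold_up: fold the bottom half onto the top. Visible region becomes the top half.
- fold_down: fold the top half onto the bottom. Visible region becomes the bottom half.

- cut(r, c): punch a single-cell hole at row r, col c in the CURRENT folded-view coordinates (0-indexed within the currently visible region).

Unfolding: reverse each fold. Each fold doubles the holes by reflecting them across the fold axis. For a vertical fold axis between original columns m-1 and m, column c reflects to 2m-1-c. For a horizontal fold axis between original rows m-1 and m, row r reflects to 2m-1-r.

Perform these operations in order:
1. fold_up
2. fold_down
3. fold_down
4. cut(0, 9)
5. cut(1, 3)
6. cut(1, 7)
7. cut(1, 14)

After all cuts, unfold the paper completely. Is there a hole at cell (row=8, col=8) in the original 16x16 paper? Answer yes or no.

Op 1 fold_up: fold axis h@8; visible region now rows[0,8) x cols[0,16) = 8x16
Op 2 fold_down: fold axis h@4; visible region now rows[4,8) x cols[0,16) = 4x16
Op 3 fold_down: fold axis h@6; visible region now rows[6,8) x cols[0,16) = 2x16
Op 4 cut(0, 9): punch at orig (6,9); cuts so far [(6, 9)]; region rows[6,8) x cols[0,16) = 2x16
Op 5 cut(1, 3): punch at orig (7,3); cuts so far [(6, 9), (7, 3)]; region rows[6,8) x cols[0,16) = 2x16
Op 6 cut(1, 7): punch at orig (7,7); cuts so far [(6, 9), (7, 3), (7, 7)]; region rows[6,8) x cols[0,16) = 2x16
Op 7 cut(1, 14): punch at orig (7,14); cuts so far [(6, 9), (7, 3), (7, 7), (7, 14)]; region rows[6,8) x cols[0,16) = 2x16
Unfold 1 (reflect across h@6): 8 holes -> [(4, 3), (4, 7), (4, 14), (5, 9), (6, 9), (7, 3), (7, 7), (7, 14)]
Unfold 2 (reflect across h@4): 16 holes -> [(0, 3), (0, 7), (0, 14), (1, 9), (2, 9), (3, 3), (3, 7), (3, 14), (4, 3), (4, 7), (4, 14), (5, 9), (6, 9), (7, 3), (7, 7), (7, 14)]
Unfold 3 (reflect across h@8): 32 holes -> [(0, 3), (0, 7), (0, 14), (1, 9), (2, 9), (3, 3), (3, 7), (3, 14), (4, 3), (4, 7), (4, 14), (5, 9), (6, 9), (7, 3), (7, 7), (7, 14), (8, 3), (8, 7), (8, 14), (9, 9), (10, 9), (11, 3), (11, 7), (11, 14), (12, 3), (12, 7), (12, 14), (13, 9), (14, 9), (15, 3), (15, 7), (15, 14)]
Holes: [(0, 3), (0, 7), (0, 14), (1, 9), (2, 9), (3, 3), (3, 7), (3, 14), (4, 3), (4, 7), (4, 14), (5, 9), (6, 9), (7, 3), (7, 7), (7, 14), (8, 3), (8, 7), (8, 14), (9, 9), (10, 9), (11, 3), (11, 7), (11, 14), (12, 3), (12, 7), (12, 14), (13, 9), (14, 9), (15, 3), (15, 7), (15, 14)]

Answer: no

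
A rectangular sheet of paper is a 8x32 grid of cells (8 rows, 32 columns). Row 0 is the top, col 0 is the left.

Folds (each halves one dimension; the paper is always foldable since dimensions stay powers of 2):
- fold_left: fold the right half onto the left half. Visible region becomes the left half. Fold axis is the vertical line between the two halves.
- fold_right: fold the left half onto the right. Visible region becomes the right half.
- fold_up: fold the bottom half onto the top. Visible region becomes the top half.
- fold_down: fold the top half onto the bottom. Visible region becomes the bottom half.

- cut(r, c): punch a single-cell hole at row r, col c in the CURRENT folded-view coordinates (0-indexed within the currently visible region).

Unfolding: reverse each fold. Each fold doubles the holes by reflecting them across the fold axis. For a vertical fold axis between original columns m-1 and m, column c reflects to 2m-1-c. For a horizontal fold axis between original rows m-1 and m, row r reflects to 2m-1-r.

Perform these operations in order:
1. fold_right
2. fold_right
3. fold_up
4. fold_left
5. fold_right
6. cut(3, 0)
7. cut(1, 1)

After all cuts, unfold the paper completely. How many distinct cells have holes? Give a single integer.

Op 1 fold_right: fold axis v@16; visible region now rows[0,8) x cols[16,32) = 8x16
Op 2 fold_right: fold axis v@24; visible region now rows[0,8) x cols[24,32) = 8x8
Op 3 fold_up: fold axis h@4; visible region now rows[0,4) x cols[24,32) = 4x8
Op 4 fold_left: fold axis v@28; visible region now rows[0,4) x cols[24,28) = 4x4
Op 5 fold_right: fold axis v@26; visible region now rows[0,4) x cols[26,28) = 4x2
Op 6 cut(3, 0): punch at orig (3,26); cuts so far [(3, 26)]; region rows[0,4) x cols[26,28) = 4x2
Op 7 cut(1, 1): punch at orig (1,27); cuts so far [(1, 27), (3, 26)]; region rows[0,4) x cols[26,28) = 4x2
Unfold 1 (reflect across v@26): 4 holes -> [(1, 24), (1, 27), (3, 25), (3, 26)]
Unfold 2 (reflect across v@28): 8 holes -> [(1, 24), (1, 27), (1, 28), (1, 31), (3, 25), (3, 26), (3, 29), (3, 30)]
Unfold 3 (reflect across h@4): 16 holes -> [(1, 24), (1, 27), (1, 28), (1, 31), (3, 25), (3, 26), (3, 29), (3, 30), (4, 25), (4, 26), (4, 29), (4, 30), (6, 24), (6, 27), (6, 28), (6, 31)]
Unfold 4 (reflect across v@24): 32 holes -> [(1, 16), (1, 19), (1, 20), (1, 23), (1, 24), (1, 27), (1, 28), (1, 31), (3, 17), (3, 18), (3, 21), (3, 22), (3, 25), (3, 26), (3, 29), (3, 30), (4, 17), (4, 18), (4, 21), (4, 22), (4, 25), (4, 26), (4, 29), (4, 30), (6, 16), (6, 19), (6, 20), (6, 23), (6, 24), (6, 27), (6, 28), (6, 31)]
Unfold 5 (reflect across v@16): 64 holes -> [(1, 0), (1, 3), (1, 4), (1, 7), (1, 8), (1, 11), (1, 12), (1, 15), (1, 16), (1, 19), (1, 20), (1, 23), (1, 24), (1, 27), (1, 28), (1, 31), (3, 1), (3, 2), (3, 5), (3, 6), (3, 9), (3, 10), (3, 13), (3, 14), (3, 17), (3, 18), (3, 21), (3, 22), (3, 25), (3, 26), (3, 29), (3, 30), (4, 1), (4, 2), (4, 5), (4, 6), (4, 9), (4, 10), (4, 13), (4, 14), (4, 17), (4, 18), (4, 21), (4, 22), (4, 25), (4, 26), (4, 29), (4, 30), (6, 0), (6, 3), (6, 4), (6, 7), (6, 8), (6, 11), (6, 12), (6, 15), (6, 16), (6, 19), (6, 20), (6, 23), (6, 24), (6, 27), (6, 28), (6, 31)]

Answer: 64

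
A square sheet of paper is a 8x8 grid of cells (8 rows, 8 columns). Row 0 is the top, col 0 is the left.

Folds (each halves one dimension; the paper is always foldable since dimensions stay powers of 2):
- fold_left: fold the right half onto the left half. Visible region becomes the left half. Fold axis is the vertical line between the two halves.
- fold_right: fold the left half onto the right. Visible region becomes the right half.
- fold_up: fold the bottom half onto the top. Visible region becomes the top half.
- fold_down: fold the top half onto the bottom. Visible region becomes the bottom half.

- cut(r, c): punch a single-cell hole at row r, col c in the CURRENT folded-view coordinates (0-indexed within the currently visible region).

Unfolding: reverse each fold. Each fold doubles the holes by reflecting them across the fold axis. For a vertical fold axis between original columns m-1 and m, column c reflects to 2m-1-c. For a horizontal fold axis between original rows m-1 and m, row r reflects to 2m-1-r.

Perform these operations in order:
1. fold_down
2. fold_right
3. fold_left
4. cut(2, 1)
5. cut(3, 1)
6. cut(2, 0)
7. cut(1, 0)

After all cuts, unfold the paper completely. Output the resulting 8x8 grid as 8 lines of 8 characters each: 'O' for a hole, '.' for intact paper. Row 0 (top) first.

Answer: .OO..OO.
OOOOOOOO
O..OO..O
........
........
O..OO..O
OOOOOOOO
.OO..OO.

Derivation:
Op 1 fold_down: fold axis h@4; visible region now rows[4,8) x cols[0,8) = 4x8
Op 2 fold_right: fold axis v@4; visible region now rows[4,8) x cols[4,8) = 4x4
Op 3 fold_left: fold axis v@6; visible region now rows[4,8) x cols[4,6) = 4x2
Op 4 cut(2, 1): punch at orig (6,5); cuts so far [(6, 5)]; region rows[4,8) x cols[4,6) = 4x2
Op 5 cut(3, 1): punch at orig (7,5); cuts so far [(6, 5), (7, 5)]; region rows[4,8) x cols[4,6) = 4x2
Op 6 cut(2, 0): punch at orig (6,4); cuts so far [(6, 4), (6, 5), (7, 5)]; region rows[4,8) x cols[4,6) = 4x2
Op 7 cut(1, 0): punch at orig (5,4); cuts so far [(5, 4), (6, 4), (6, 5), (7, 5)]; region rows[4,8) x cols[4,6) = 4x2
Unfold 1 (reflect across v@6): 8 holes -> [(5, 4), (5, 7), (6, 4), (6, 5), (6, 6), (6, 7), (7, 5), (7, 6)]
Unfold 2 (reflect across v@4): 16 holes -> [(5, 0), (5, 3), (5, 4), (5, 7), (6, 0), (6, 1), (6, 2), (6, 3), (6, 4), (6, 5), (6, 6), (6, 7), (7, 1), (7, 2), (7, 5), (7, 6)]
Unfold 3 (reflect across h@4): 32 holes -> [(0, 1), (0, 2), (0, 5), (0, 6), (1, 0), (1, 1), (1, 2), (1, 3), (1, 4), (1, 5), (1, 6), (1, 7), (2, 0), (2, 3), (2, 4), (2, 7), (5, 0), (5, 3), (5, 4), (5, 7), (6, 0), (6, 1), (6, 2), (6, 3), (6, 4), (6, 5), (6, 6), (6, 7), (7, 1), (7, 2), (7, 5), (7, 6)]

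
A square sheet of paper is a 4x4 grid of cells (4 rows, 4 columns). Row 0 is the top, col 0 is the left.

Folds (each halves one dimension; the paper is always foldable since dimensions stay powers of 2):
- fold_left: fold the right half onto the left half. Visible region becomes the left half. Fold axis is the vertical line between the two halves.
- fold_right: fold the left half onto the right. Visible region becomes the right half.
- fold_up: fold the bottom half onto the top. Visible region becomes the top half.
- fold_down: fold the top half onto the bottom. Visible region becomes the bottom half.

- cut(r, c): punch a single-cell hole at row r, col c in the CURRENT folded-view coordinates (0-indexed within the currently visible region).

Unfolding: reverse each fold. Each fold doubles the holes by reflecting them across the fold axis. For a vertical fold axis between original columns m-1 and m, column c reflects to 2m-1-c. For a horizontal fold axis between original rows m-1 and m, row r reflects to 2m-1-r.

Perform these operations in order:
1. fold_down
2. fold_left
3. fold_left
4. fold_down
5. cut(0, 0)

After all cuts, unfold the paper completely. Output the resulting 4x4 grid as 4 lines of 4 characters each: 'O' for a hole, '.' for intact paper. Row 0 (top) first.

Op 1 fold_down: fold axis h@2; visible region now rows[2,4) x cols[0,4) = 2x4
Op 2 fold_left: fold axis v@2; visible region now rows[2,4) x cols[0,2) = 2x2
Op 3 fold_left: fold axis v@1; visible region now rows[2,4) x cols[0,1) = 2x1
Op 4 fold_down: fold axis h@3; visible region now rows[3,4) x cols[0,1) = 1x1
Op 5 cut(0, 0): punch at orig (3,0); cuts so far [(3, 0)]; region rows[3,4) x cols[0,1) = 1x1
Unfold 1 (reflect across h@3): 2 holes -> [(2, 0), (3, 0)]
Unfold 2 (reflect across v@1): 4 holes -> [(2, 0), (2, 1), (3, 0), (3, 1)]
Unfold 3 (reflect across v@2): 8 holes -> [(2, 0), (2, 1), (2, 2), (2, 3), (3, 0), (3, 1), (3, 2), (3, 3)]
Unfold 4 (reflect across h@2): 16 holes -> [(0, 0), (0, 1), (0, 2), (0, 3), (1, 0), (1, 1), (1, 2), (1, 3), (2, 0), (2, 1), (2, 2), (2, 3), (3, 0), (3, 1), (3, 2), (3, 3)]

Answer: OOOO
OOOO
OOOO
OOOO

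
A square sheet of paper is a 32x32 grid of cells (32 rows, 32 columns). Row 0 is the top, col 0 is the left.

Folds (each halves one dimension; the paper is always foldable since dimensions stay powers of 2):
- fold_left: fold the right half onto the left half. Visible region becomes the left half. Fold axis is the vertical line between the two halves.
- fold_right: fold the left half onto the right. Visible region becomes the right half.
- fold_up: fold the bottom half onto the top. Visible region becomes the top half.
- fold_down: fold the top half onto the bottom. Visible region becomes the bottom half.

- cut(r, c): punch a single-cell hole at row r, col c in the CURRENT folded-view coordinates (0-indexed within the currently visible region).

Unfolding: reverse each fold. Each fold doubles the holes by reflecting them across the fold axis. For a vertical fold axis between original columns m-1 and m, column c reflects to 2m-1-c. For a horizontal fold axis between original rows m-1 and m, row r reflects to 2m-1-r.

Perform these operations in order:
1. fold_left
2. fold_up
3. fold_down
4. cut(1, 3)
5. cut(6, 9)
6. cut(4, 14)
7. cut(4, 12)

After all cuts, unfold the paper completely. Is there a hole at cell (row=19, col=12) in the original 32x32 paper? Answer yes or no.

Op 1 fold_left: fold axis v@16; visible region now rows[0,32) x cols[0,16) = 32x16
Op 2 fold_up: fold axis h@16; visible region now rows[0,16) x cols[0,16) = 16x16
Op 3 fold_down: fold axis h@8; visible region now rows[8,16) x cols[0,16) = 8x16
Op 4 cut(1, 3): punch at orig (9,3); cuts so far [(9, 3)]; region rows[8,16) x cols[0,16) = 8x16
Op 5 cut(6, 9): punch at orig (14,9); cuts so far [(9, 3), (14, 9)]; region rows[8,16) x cols[0,16) = 8x16
Op 6 cut(4, 14): punch at orig (12,14); cuts so far [(9, 3), (12, 14), (14, 9)]; region rows[8,16) x cols[0,16) = 8x16
Op 7 cut(4, 12): punch at orig (12,12); cuts so far [(9, 3), (12, 12), (12, 14), (14, 9)]; region rows[8,16) x cols[0,16) = 8x16
Unfold 1 (reflect across h@8): 8 holes -> [(1, 9), (3, 12), (3, 14), (6, 3), (9, 3), (12, 12), (12, 14), (14, 9)]
Unfold 2 (reflect across h@16): 16 holes -> [(1, 9), (3, 12), (3, 14), (6, 3), (9, 3), (12, 12), (12, 14), (14, 9), (17, 9), (19, 12), (19, 14), (22, 3), (25, 3), (28, 12), (28, 14), (30, 9)]
Unfold 3 (reflect across v@16): 32 holes -> [(1, 9), (1, 22), (3, 12), (3, 14), (3, 17), (3, 19), (6, 3), (6, 28), (9, 3), (9, 28), (12, 12), (12, 14), (12, 17), (12, 19), (14, 9), (14, 22), (17, 9), (17, 22), (19, 12), (19, 14), (19, 17), (19, 19), (22, 3), (22, 28), (25, 3), (25, 28), (28, 12), (28, 14), (28, 17), (28, 19), (30, 9), (30, 22)]
Holes: [(1, 9), (1, 22), (3, 12), (3, 14), (3, 17), (3, 19), (6, 3), (6, 28), (9, 3), (9, 28), (12, 12), (12, 14), (12, 17), (12, 19), (14, 9), (14, 22), (17, 9), (17, 22), (19, 12), (19, 14), (19, 17), (19, 19), (22, 3), (22, 28), (25, 3), (25, 28), (28, 12), (28, 14), (28, 17), (28, 19), (30, 9), (30, 22)]

Answer: yes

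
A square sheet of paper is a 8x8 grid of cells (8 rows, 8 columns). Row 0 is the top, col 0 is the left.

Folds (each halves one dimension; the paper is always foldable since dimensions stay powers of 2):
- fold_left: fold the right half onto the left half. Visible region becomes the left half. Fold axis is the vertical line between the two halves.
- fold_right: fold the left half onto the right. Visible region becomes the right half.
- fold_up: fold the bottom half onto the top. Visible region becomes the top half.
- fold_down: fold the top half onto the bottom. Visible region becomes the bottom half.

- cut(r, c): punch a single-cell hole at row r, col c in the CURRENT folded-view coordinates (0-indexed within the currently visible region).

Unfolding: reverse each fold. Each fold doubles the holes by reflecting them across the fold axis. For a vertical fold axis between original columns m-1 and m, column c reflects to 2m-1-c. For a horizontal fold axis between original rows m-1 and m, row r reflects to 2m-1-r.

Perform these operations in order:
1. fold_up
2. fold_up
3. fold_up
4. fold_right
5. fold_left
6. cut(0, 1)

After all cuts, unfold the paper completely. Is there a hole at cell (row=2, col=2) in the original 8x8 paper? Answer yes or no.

Op 1 fold_up: fold axis h@4; visible region now rows[0,4) x cols[0,8) = 4x8
Op 2 fold_up: fold axis h@2; visible region now rows[0,2) x cols[0,8) = 2x8
Op 3 fold_up: fold axis h@1; visible region now rows[0,1) x cols[0,8) = 1x8
Op 4 fold_right: fold axis v@4; visible region now rows[0,1) x cols[4,8) = 1x4
Op 5 fold_left: fold axis v@6; visible region now rows[0,1) x cols[4,6) = 1x2
Op 6 cut(0, 1): punch at orig (0,5); cuts so far [(0, 5)]; region rows[0,1) x cols[4,6) = 1x2
Unfold 1 (reflect across v@6): 2 holes -> [(0, 5), (0, 6)]
Unfold 2 (reflect across v@4): 4 holes -> [(0, 1), (0, 2), (0, 5), (0, 6)]
Unfold 3 (reflect across h@1): 8 holes -> [(0, 1), (0, 2), (0, 5), (0, 6), (1, 1), (1, 2), (1, 5), (1, 6)]
Unfold 4 (reflect across h@2): 16 holes -> [(0, 1), (0, 2), (0, 5), (0, 6), (1, 1), (1, 2), (1, 5), (1, 6), (2, 1), (2, 2), (2, 5), (2, 6), (3, 1), (3, 2), (3, 5), (3, 6)]
Unfold 5 (reflect across h@4): 32 holes -> [(0, 1), (0, 2), (0, 5), (0, 6), (1, 1), (1, 2), (1, 5), (1, 6), (2, 1), (2, 2), (2, 5), (2, 6), (3, 1), (3, 2), (3, 5), (3, 6), (4, 1), (4, 2), (4, 5), (4, 6), (5, 1), (5, 2), (5, 5), (5, 6), (6, 1), (6, 2), (6, 5), (6, 6), (7, 1), (7, 2), (7, 5), (7, 6)]
Holes: [(0, 1), (0, 2), (0, 5), (0, 6), (1, 1), (1, 2), (1, 5), (1, 6), (2, 1), (2, 2), (2, 5), (2, 6), (3, 1), (3, 2), (3, 5), (3, 6), (4, 1), (4, 2), (4, 5), (4, 6), (5, 1), (5, 2), (5, 5), (5, 6), (6, 1), (6, 2), (6, 5), (6, 6), (7, 1), (7, 2), (7, 5), (7, 6)]

Answer: yes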